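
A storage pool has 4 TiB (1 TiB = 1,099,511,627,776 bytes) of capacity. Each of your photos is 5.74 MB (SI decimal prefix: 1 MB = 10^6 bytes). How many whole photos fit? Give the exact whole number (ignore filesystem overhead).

766,210

Capacity: 4 TiB = 4,398,046,511,104 bytes
Per item: 5.74 MB = 5,740,000 bytes
⌊4,398,046,511,104 / 5,740,000⌋ = 766,210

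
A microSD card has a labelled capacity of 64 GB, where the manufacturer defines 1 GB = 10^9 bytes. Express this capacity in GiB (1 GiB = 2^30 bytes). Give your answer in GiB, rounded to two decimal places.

64 GB × 1,000,000,000 bytes/GB = 64,000,000,000 bytes
1 GiB = 2^30 bytes = 1,073,741,824 bytes
64,000,000,000 / 1,073,741,824 = 59.60 GiB

59.60 GiB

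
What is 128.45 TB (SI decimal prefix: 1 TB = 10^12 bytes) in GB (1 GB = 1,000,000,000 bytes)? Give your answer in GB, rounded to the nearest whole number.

128.45 TB = 128.45 × 10^12 bytes = 128,450,000,000,000 bytes
1 GB = 1,000,000,000 bytes
128,450,000,000,000 / 1,000,000,000 = 128,450 GB

128,450 GB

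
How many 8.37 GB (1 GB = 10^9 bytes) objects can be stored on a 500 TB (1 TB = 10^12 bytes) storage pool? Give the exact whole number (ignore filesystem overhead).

Capacity: 500 TB = 500,000,000,000,000 bytes
Per item: 8.37 GB = 8,370,000,000 bytes
⌊500,000,000,000,000 / 8,370,000,000⌋ = 59,737

59,737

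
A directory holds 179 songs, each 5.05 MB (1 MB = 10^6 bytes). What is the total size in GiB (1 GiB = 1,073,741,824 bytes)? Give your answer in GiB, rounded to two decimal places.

Total = 179 × 5.05 MB = 903.95 MB
= 903.95 × 1,000,000 bytes = 903,950,000 bytes
1 GiB = 1,073,741,824 bytes
903,950,000 / 1,073,741,824 = 0.84 GiB

0.84 GiB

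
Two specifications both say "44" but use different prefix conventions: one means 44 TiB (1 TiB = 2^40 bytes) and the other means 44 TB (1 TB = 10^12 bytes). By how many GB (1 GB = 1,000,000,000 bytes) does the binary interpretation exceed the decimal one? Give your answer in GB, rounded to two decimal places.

44 TiB = 44 × 1,099,511,627,776 = 48,378,511,622,144 bytes
44 TB = 44 × 1,000,000,000,000 = 44,000,000,000,000 bytes
difference = 4,378,511,622,144 bytes
4,378,511,622,144 / 1,000,000,000 = 4,378.51 GB

4,378.51 GB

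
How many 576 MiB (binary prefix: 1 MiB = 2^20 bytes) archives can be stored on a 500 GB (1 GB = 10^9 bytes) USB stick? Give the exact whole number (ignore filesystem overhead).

Capacity: 500 GB = 500,000,000,000 bytes
Per item: 576 MiB = 603,979,776 bytes
⌊500,000,000,000 / 603,979,776⌋ = 827

827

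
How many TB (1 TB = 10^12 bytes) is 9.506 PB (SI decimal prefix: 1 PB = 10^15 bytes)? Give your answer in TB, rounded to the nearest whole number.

9.506 PB = 9.506 × 10^15 bytes = 9,506,000,000,000,000 bytes
1 TB = 1,000,000,000,000 bytes
9,506,000,000,000,000 / 1,000,000,000,000 = 9,506 TB

9,506 TB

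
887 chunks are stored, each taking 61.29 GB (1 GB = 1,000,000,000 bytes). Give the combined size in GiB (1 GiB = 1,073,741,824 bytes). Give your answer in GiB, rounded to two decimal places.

Total = 887 × 61.29 GB = 54364.23 GB
= 54364.23 × 1,000,000,000 bytes = 54,364,230,000,000 bytes
1 GiB = 1,073,741,824 bytes
54,364,230,000,000 / 1,073,741,824 = 50,630.63 GiB

50,630.63 GiB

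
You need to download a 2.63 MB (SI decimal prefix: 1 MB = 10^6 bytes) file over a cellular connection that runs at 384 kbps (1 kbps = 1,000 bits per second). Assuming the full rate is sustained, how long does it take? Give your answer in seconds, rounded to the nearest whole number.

55 seconds

2.63 MB = 2,630,000 bytes = 21,040,000 bits
384 kbps = 384,000 bits/s
time = 21,040,000 / 384,000 = 55 s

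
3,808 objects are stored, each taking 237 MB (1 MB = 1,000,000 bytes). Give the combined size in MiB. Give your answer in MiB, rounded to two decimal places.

Total = 3,808 × 237 MB = 902,496 MB
= 902,496 × 1,000,000 bytes = 902,496,000,000 bytes
1 MiB = 1,048,576 bytes
902,496,000,000 / 1,048,576 = 860,687.26 MiB

860,687.26 MiB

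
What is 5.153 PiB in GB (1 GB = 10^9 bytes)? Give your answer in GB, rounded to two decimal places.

5.153 PiB = 5.153 × 2^50 bytes = 5,801,762,219,960,041.472 bytes
1 GB = 10^9 bytes = 1,000,000,000 bytes
5,801,762,219,960,041.472 / 1,000,000,000 = 5,801,762.22 GB

5,801,762.22 GB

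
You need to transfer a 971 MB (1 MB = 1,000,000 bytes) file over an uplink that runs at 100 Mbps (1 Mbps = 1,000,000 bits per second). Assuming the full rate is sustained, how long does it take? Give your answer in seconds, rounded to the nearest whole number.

78 seconds

971 MB = 971,000,000 bytes = 7,768,000,000 bits
100 Mbps = 100,000,000 bits/s
time = 7,768,000,000 / 100,000,000 = 78 s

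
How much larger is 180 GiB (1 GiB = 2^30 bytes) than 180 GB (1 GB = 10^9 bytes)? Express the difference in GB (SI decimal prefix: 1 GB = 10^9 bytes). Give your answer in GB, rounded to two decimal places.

180 GiB = 180 × 1,073,741,824 = 193,273,528,320 bytes
180 GB = 180 × 1,000,000,000 = 180,000,000,000 bytes
difference = 13,273,528,320 bytes
13,273,528,320 / 1,000,000,000 = 13.27 GB

13.27 GB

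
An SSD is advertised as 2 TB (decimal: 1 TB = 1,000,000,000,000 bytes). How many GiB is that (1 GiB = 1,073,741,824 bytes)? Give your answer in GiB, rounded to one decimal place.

1,862.6 GiB

2 TB × 1,000,000,000,000 bytes/TB = 2,000,000,000,000 bytes
1 GiB = 2^30 bytes = 1,073,741,824 bytes
2,000,000,000,000 / 1,073,741,824 = 1,862.6 GiB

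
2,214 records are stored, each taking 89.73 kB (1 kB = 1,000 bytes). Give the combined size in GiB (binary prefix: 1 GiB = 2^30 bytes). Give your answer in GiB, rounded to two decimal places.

Total = 2,214 × 89.73 kB = 198662.22 kB
= 198662.22 × 1,000 bytes = 198,662,220 bytes
1 GiB = 1,073,741,824 bytes
198,662,220 / 1,073,741,824 = 0.19 GiB

0.19 GiB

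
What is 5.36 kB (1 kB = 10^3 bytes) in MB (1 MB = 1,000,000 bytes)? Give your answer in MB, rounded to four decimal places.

0.0054 MB

5.36 kB = 5.36 × 10^3 bytes = 5,360 bytes
1 MB = 1,000,000 bytes
5,360 / 1,000,000 = 0.0054 MB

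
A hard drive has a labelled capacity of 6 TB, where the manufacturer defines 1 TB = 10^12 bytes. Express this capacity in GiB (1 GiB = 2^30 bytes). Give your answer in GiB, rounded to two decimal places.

5,587.94 GiB

6 TB = 6 × 10^12 bytes = 6,000,000,000,000 bytes
1 GiB = 2^30 bytes = 1,073,741,824 bytes
6,000,000,000,000 / 1,073,741,824 = 5,587.94 GiB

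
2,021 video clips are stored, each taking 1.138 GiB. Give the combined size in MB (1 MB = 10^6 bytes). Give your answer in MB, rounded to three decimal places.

Total = 2,021 × 1.138 GiB = 2299.898 GiB
= 2299.898 × 1,073,741,824 bytes = 2,469,496,673,533.952 bytes
1 MB = 1,000,000 bytes
2,469,496,673,533.952 / 1,000,000 = 2,469,496.674 MB

2,469,496.674 MB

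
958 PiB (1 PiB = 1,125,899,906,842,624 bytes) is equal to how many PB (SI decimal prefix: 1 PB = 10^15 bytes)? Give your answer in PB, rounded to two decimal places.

1,078.61 PB

958 PiB × 1,125,899,906,842,624 bytes/PiB = 1,078,612,110,755,233,792 bytes
1 PB = 10^15 bytes = 1,000,000,000,000,000 bytes
1,078,612,110,755,233,792 / 1,000,000,000,000,000 = 1,078.61 PB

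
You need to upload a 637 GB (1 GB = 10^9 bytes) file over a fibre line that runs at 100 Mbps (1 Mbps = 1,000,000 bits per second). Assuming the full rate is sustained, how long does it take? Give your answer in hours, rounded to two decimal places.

14.16 hours

637 GB = 637,000,000,000 bytes = 5,096,000,000,000 bits
100 Mbps = 100,000,000 bits/s
time = 5,096,000,000,000 / 100,000,000 = 50,960.0000 s
50,960.0000 s / 3600 = 14.16 hours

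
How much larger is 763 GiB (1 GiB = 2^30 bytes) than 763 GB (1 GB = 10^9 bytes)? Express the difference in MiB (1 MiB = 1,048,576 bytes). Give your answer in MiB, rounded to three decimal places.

763 GiB = 763 × 1,073,741,824 = 819,265,011,712 bytes
763 GB = 763 × 1,000,000,000 = 763,000,000,000 bytes
difference = 56,265,011,712 bytes
56,265,011,712 / 1,048,576 = 53,658.497 MiB

53,658.497 MiB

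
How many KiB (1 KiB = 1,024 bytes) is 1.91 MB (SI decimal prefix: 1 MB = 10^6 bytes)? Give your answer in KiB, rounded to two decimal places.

1,865.23 KiB

1.91 MB × 1,000,000 bytes/MB = 1,910,000 bytes
1 KiB = 1,024 bytes
1,910,000 / 1,024 = 1,865.23 KiB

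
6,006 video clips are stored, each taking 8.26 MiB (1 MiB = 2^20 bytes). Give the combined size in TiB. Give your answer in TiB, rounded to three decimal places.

Total = 6,006 × 8.26 MiB = 49609.56 MiB
= 49609.56 × 1,048,576 bytes = 52,019,393,986.56 bytes
1 TiB = 1,099,511,627,776 bytes
52,019,393,986.56 / 1,099,511,627,776 = 0.047 TiB

0.047 TiB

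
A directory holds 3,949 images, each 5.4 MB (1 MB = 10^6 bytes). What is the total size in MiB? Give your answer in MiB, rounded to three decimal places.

Total = 3,949 × 5.4 MB = 21324.6 MB
= 21324.6 × 1,000,000 bytes = 21,324,600,000 bytes
1 MiB = 1,048,576 bytes
21,324,600,000 / 1,048,576 = 20,336.723 MiB

20,336.723 MiB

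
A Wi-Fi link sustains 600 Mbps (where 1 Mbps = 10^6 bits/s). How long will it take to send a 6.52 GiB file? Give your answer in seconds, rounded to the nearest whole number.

93 seconds

6.52 GiB = 7,000,796,692.48 bytes = 56,006,373,539.84 bits
600 Mbps = 600,000,000 bits/s
time = 56,006,373,539.84 / 600,000,000 = 93 s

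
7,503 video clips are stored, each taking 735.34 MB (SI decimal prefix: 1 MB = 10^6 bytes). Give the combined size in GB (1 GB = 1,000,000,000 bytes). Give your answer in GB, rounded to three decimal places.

5,517.256 GB

Total = 7,503 × 735.34 MB = 5517256.02 MB
= 5517256.02 × 1,000,000 bytes = 5,517,256,020,000 bytes
1 GB = 1,000,000,000 bytes
5,517,256,020,000 / 1,000,000,000 = 5,517.256 GB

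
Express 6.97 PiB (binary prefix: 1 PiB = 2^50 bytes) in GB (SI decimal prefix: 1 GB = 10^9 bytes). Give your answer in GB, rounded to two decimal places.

6.97 PiB = 6.97 × 2^50 bytes = 7,847,522,350,693,089.28 bytes
1 GB = 10^9 bytes = 1,000,000,000 bytes
7,847,522,350,693,089.28 / 1,000,000,000 = 7,847,522.35 GB

7,847,522.35 GB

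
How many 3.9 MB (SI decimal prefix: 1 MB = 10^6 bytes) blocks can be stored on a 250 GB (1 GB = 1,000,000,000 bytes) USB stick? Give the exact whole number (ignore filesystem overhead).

64,102

Capacity: 250 GB = 250,000,000,000 bytes
Per item: 3.9 MB = 3,900,000 bytes
⌊250,000,000,000 / 3,900,000⌋ = 64,102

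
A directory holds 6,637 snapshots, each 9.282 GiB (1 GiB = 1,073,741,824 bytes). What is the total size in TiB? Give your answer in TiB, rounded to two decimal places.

Total = 6,637 × 9.282 GiB = 61604.634 GiB
= 61604.634 × 1,073,741,824 bytes = 66,147,472,078,012.416 bytes
1 TiB = 1,099,511,627,776 bytes
66,147,472,078,012.416 / 1,099,511,627,776 = 60.16 TiB

60.16 TiB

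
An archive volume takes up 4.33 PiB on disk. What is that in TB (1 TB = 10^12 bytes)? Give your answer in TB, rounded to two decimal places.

4,875.15 TB

4.33 PiB = 4.33 × 2^50 bytes = 4,875,146,596,628,561.92 bytes
1 TB = 10^12 bytes = 1,000,000,000,000 bytes
4,875,146,596,628,561.92 / 1,000,000,000,000 = 4,875.15 TB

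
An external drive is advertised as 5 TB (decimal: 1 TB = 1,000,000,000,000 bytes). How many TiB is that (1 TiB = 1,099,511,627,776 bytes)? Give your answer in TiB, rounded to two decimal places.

4.55 TiB

5 TB = 5 × 10^12 bytes = 5,000,000,000,000 bytes
1 TiB = 1,099,511,627,776 bytes
5,000,000,000,000 / 1,099,511,627,776 = 4.55 TiB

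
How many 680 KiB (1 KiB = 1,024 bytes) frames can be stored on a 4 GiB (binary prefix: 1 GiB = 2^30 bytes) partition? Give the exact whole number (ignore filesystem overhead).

Capacity: 4 GiB = 4,294,967,296 bytes
Per item: 680 KiB = 696,320 bytes
⌊4,294,967,296 / 696,320⌋ = 6,168

6,168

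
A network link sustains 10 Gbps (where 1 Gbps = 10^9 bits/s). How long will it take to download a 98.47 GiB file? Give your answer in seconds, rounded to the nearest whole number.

98.47 GiB = 105,731,357,409.28 bytes = 845,850,859,274.24 bits
10 Gbps = 10,000,000,000 bits/s
time = 845,850,859,274.24 / 10,000,000,000 = 85 s

85 seconds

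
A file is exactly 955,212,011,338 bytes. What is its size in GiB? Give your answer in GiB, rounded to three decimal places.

955,212,011,338 bytes given.
1 GiB = 1,073,741,824 bytes
955,212,011,338 / 1,073,741,824 = 889.611 GiB

889.611 GiB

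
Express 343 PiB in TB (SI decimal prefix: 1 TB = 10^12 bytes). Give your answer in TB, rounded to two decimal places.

343 PiB = 343 × 2^50 bytes = 386,183,668,047,020,032 bytes
1 TB = 10^12 bytes = 1,000,000,000,000 bytes
386,183,668,047,020,032 / 1,000,000,000,000 = 386,183.67 TB

386,183.67 TB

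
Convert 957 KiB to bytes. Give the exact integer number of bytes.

957 × 1,024 = 979,968 bytes  (1 KiB = 2^10 bytes)

979,968 bytes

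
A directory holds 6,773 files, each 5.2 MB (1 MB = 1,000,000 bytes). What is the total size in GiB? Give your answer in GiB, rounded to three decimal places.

Total = 6,773 × 5.2 MB = 35219.6 MB
= 35219.6 × 1,000,000 bytes = 35,219,600,000 bytes
1 GiB = 1,073,741,824 bytes
35,219,600,000 / 1,073,741,824 = 32.801 GiB

32.801 GiB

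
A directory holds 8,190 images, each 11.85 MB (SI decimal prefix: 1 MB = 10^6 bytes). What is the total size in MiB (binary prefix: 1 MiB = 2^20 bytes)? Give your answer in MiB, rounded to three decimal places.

Total = 8,190 × 11.85 MB = 97051.5 MB
= 97051.5 × 1,000,000 bytes = 97,051,500,000 bytes
1 MiB = 1,048,576 bytes
97,051,500,000 / 1,048,576 = 92,555.523 MiB

92,555.523 MiB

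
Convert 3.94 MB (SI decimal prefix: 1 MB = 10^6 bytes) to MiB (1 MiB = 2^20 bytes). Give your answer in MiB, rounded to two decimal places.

3.76 MiB

3.94 MB = 3.94 × 10^6 bytes = 3,940,000 bytes
1 MiB = 1,048,576 bytes
3,940,000 / 1,048,576 = 3.76 MiB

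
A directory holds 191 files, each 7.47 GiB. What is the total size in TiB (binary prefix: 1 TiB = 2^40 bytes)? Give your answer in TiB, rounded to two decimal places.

1.39 TiB

Total = 191 × 7.47 GiB = 1426.77 GiB
= 1426.77 × 1,073,741,824 bytes = 1,531,982,622,228.48 bytes
1 TiB = 1,099,511,627,776 bytes
1,531,982,622,228.48 / 1,099,511,627,776 = 1.39 TiB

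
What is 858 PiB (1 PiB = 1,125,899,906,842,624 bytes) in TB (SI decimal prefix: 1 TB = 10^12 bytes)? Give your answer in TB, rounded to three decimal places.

858 PiB = 858 × 2^50 bytes = 966,022,120,070,971,392 bytes
1 TB = 1,000,000,000,000 bytes
966,022,120,070,971,392 / 1,000,000,000,000 = 966,022.120 TB

966,022.120 TB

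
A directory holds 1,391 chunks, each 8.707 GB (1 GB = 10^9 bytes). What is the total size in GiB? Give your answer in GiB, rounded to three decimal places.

Total = 1,391 × 8.707 GB = 12111.437 GB
= 12111.437 × 1,000,000,000 bytes = 12,111,437,000,000 bytes
1 GiB = 1,073,741,824 bytes
12,111,437,000,000 / 1,073,741,824 = 11,279.655 GiB

11,279.655 GiB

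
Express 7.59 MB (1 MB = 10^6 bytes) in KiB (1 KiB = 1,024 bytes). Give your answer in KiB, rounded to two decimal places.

7,412.11 KiB

7.59 MB = 7.59 × 10^6 bytes = 7,590,000 bytes
1 KiB = 1,024 bytes
7,590,000 / 1,024 = 7,412.11 KiB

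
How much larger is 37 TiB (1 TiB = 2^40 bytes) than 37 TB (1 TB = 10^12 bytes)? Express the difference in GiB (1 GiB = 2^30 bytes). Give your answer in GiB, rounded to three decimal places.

37 TiB = 37 × 1,099,511,627,776 = 40,681,930,227,712 bytes
37 TB = 37 × 1,000,000,000,000 = 37,000,000,000,000 bytes
difference = 3,681,930,227,712 bytes
3,681,930,227,712 / 1,073,741,824 = 3,429.065 GiB

3,429.065 GiB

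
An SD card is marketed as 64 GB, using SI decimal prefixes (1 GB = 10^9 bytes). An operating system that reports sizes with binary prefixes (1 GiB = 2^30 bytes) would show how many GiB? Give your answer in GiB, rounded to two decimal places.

64 GB = 64 × 10^9 bytes = 64,000,000,000 bytes
1 GiB = 2^30 bytes = 1,073,741,824 bytes
64,000,000,000 / 1,073,741,824 = 59.60 GiB

59.60 GiB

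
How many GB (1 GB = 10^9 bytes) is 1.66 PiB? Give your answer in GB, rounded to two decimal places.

1.66 PiB = 1.66 × 2^50 bytes = 1,868,993,845,358,755.84 bytes
1 GB = 1,000,000,000 bytes
1,868,993,845,358,755.84 / 1,000,000,000 = 1,868,993.85 GB

1,868,993.85 GB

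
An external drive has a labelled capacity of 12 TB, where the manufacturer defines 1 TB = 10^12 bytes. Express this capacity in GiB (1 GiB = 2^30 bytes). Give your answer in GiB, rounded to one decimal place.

11,175.9 GiB

12 TB × 1,000,000,000,000 bytes/TB = 12,000,000,000,000 bytes
1 GiB = 1,073,741,824 bytes
12,000,000,000,000 / 1,073,741,824 = 11,175.9 GiB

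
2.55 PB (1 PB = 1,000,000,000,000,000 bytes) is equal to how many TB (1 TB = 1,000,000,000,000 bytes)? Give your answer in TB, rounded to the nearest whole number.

2,550 TB

2.55 PB = 2.55 × 10^15 bytes = 2,550,000,000,000,000 bytes
1 TB = 1,000,000,000,000 bytes
2,550,000,000,000,000 / 1,000,000,000,000 = 2,550 TB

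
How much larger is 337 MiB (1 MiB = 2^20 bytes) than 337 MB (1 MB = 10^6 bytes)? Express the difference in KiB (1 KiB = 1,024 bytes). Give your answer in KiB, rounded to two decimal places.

337 MiB = 337 × 1,048,576 = 353,370,112 bytes
337 MB = 337 × 1,000,000 = 337,000,000 bytes
difference = 16,370,112 bytes
16,370,112 / 1,024 = 15,986.44 KiB

15,986.44 KiB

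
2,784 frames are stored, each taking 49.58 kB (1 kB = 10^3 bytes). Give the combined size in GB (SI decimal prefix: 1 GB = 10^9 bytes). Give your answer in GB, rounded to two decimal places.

0.14 GB

Total = 2,784 × 49.58 kB = 138030.72 kB
= 138030.72 × 1,000 bytes = 138,030,720 bytes
1 GB = 1,000,000,000 bytes
138,030,720 / 1,000,000,000 = 0.14 GB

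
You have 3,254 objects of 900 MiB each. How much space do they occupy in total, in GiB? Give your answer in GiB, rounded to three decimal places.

Total = 3,254 × 900 MiB = 2,928,600 MiB
= 2,928,600 × 1,048,576 bytes = 3,070,859,673,600 bytes
1 GiB = 1,073,741,824 bytes
3,070,859,673,600 / 1,073,741,824 = 2,859.961 GiB

2,859.961 GiB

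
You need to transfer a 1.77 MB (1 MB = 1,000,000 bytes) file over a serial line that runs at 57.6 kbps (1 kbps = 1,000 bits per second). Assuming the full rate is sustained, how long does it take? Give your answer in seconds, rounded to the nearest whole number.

246 seconds

1.77 MB = 1,770,000 bytes = 14,160,000 bits
57.6 kbps = 57,600 bits/s
time = 14,160,000 / 57,600 = 246 s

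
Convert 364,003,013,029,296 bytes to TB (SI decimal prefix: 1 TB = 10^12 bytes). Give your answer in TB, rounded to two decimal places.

364,003,013,029,296 bytes given.
1 TB = 1,000,000,000,000 bytes
364,003,013,029,296 / 1,000,000,000,000 = 364.00 TB

364.00 TB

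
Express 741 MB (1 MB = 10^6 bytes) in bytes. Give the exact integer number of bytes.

741 × 1,000,000 = 741,000,000 bytes

741,000,000 bytes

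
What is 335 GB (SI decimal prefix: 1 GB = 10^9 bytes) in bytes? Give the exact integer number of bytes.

335 × 1,000,000,000 = 335,000,000,000 bytes  (1 GB = 10^9 bytes)

335,000,000,000 bytes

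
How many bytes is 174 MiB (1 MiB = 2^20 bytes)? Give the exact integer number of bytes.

174 × 1,048,576 = 182,452,224 bytes  (1 MiB = 2^20 bytes)

182,452,224 bytes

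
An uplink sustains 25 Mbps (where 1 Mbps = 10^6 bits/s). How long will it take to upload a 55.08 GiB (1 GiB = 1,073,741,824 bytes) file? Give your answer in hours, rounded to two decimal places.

55.08 GiB = 59,141,699,665.92 bytes = 473,133,597,327.36 bits
25 Mbps = 25,000,000 bits/s
time = 473,133,597,327.36 / 25,000,000 = 18,925.3439 s
18,925.3439 s / 3600 = 5.26 hours

5.26 hours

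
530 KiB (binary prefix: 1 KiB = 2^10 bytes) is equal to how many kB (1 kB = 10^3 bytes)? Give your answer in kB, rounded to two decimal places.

542.72 kB

530 KiB × 1,024 bytes/KiB = 542,720 bytes
1 kB = 1,000 bytes
542,720 / 1,000 = 542.72 kB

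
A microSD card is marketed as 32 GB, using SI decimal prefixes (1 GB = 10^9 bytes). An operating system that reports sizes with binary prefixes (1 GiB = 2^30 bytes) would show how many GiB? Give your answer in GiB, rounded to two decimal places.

32 GB × 1,000,000,000 bytes/GB = 32,000,000,000 bytes
1 GiB = 2^30 bytes = 1,073,741,824 bytes
32,000,000,000 / 1,073,741,824 = 29.80 GiB

29.80 GiB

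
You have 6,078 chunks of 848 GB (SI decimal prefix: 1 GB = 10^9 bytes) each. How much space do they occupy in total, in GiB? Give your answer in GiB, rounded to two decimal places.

4,800,170.66 GiB

Total = 6,078 × 848 GB = 5,154,144 GB
= 5,154,144 × 1,000,000,000 bytes = 5,154,144,000,000,000 bytes
1 GiB = 1,073,741,824 bytes
5,154,144,000,000,000 / 1,073,741,824 = 4,800,170.66 GiB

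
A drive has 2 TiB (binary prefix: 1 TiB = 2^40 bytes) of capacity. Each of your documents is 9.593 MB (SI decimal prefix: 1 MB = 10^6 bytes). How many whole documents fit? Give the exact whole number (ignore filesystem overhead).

Capacity: 2 TiB = 2,199,023,255,552 bytes
Per item: 9.593 MB = 9,593,000 bytes
⌊2,199,023,255,552 / 9,593,000⌋ = 229,232

229,232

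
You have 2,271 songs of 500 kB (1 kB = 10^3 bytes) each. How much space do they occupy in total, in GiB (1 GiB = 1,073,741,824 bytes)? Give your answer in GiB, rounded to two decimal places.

1.06 GiB

Total = 2,271 × 500 kB = 1,135,500 kB
= 1,135,500 × 1,000 bytes = 1,135,500,000 bytes
1 GiB = 1,073,741,824 bytes
1,135,500,000 / 1,073,741,824 = 1.06 GiB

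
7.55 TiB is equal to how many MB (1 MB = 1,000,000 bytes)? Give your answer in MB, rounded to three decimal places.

8,301,312.790 MB

7.55 TiB = 7.55 × 2^40 bytes = 8,301,312,789,708.8 bytes
1 MB = 1,000,000 bytes
8,301,312,789,708.8 / 1,000,000 = 8,301,312.790 MB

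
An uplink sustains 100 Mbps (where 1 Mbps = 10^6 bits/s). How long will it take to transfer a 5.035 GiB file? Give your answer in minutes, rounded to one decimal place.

7.2 minutes

5.035 GiB = 5,406,290,083.84 bytes = 43,250,320,670.72 bits
100 Mbps = 100,000,000 bits/s
time = 43,250,320,670.72 / 100,000,000 = 432.50 s
432.50 s / 60 = 7.2 minutes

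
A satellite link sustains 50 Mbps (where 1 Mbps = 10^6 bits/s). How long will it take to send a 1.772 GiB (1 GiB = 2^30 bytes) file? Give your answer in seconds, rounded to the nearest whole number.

304 seconds

1.772 GiB = 1,902,670,512.128 bytes = 15,221,364,097.024 bits
50 Mbps = 50,000,000 bits/s
time = 15,221,364,097.024 / 50,000,000 = 304 s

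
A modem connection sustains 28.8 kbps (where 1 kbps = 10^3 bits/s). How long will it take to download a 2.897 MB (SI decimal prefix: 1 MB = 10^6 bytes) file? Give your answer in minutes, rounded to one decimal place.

13.4 minutes

2.897 MB = 2,897,000 bytes = 23,176,000 bits
28.8 kbps = 28,800 bits/s
time = 23,176,000 / 28,800 = 804.72 s
804.72 s / 60 = 13.4 minutes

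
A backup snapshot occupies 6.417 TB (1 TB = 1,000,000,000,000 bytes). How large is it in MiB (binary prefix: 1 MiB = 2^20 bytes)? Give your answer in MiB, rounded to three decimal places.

6.417 TB = 6.417 × 10^12 bytes = 6,417,000,000,000 bytes
1 MiB = 2^20 bytes = 1,048,576 bytes
6,417,000,000,000 / 1,048,576 = 6,119,728.088 MiB

6,119,728.088 MiB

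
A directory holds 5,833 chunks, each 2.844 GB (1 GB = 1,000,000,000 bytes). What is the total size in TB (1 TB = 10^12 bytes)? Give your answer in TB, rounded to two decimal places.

16.59 TB

Total = 5,833 × 2.844 GB = 16589.052 GB
= 16589.052 × 1,000,000,000 bytes = 16,589,052,000,000 bytes
1 TB = 1,000,000,000,000 bytes
16,589,052,000,000 / 1,000,000,000,000 = 16.59 TB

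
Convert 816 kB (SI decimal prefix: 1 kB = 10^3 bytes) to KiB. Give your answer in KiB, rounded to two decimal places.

796.88 KiB

816 kB × 1,000 bytes/kB = 816,000 bytes
1 KiB = 1,024 bytes
816,000 / 1,024 = 796.88 KiB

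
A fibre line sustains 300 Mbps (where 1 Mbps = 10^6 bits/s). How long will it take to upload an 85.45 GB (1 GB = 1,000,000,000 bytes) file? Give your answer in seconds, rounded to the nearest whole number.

85.45 GB = 85,450,000,000 bytes = 683,600,000,000 bits
300 Mbps = 300,000,000 bits/s
time = 683,600,000,000 / 300,000,000 = 2,279 s

2,279 seconds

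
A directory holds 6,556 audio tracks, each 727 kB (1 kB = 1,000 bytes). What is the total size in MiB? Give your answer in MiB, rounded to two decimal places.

4,545.41 MiB

Total = 6,556 × 727 kB = 4,766,212 kB
= 4,766,212 × 1,000 bytes = 4,766,212,000 bytes
1 MiB = 1,048,576 bytes
4,766,212,000 / 1,048,576 = 4,545.41 MiB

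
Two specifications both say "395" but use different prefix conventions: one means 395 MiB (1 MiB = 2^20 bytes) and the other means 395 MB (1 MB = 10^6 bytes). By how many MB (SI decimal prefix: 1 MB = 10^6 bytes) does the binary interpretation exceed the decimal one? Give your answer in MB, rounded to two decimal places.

395 MiB = 395 × 1,048,576 = 414,187,520 bytes
395 MB = 395 × 1,000,000 = 395,000,000 bytes
difference = 19,187,520 bytes
19,187,520 / 1,000,000 = 19.19 MB

19.19 MB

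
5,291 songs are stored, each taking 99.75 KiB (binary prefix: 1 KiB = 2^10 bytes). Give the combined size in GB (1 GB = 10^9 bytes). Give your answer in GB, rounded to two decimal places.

0.54 GB

Total = 5,291 × 99.75 KiB = 527777.25 KiB
= 527777.25 × 1,024 bytes = 540,443,904 bytes
1 GB = 1,000,000,000 bytes
540,443,904 / 1,000,000,000 = 0.54 GB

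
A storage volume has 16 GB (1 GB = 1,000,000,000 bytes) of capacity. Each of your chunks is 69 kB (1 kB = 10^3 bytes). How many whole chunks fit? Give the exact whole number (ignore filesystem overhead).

Capacity: 16 GB = 16,000,000,000 bytes
Per item: 69 kB = 69,000 bytes
⌊16,000,000,000 / 69,000⌋ = 231,884

231,884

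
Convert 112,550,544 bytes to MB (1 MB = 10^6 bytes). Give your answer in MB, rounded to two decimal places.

112,550,544 bytes given.
1 MB = 10^6 bytes = 1,000,000 bytes
112,550,544 / 1,000,000 = 112.55 MB

112.55 MB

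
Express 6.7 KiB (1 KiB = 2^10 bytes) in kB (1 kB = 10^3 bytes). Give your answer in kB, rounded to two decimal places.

6.86 kB

6.7 KiB = 6.7 × 2^10 bytes = 6,860.8 bytes
1 kB = 1,000 bytes
6,860.8 / 1,000 = 6.86 kB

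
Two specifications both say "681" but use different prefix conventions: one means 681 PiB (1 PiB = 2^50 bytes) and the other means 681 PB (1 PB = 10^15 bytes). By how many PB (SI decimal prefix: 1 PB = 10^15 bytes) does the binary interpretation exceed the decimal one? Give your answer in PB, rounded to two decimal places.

681 PiB = 681 × 1,125,899,906,842,624 = 766,737,836,559,826,944 bytes
681 PB = 681 × 1,000,000,000,000,000 = 681,000,000,000,000,000 bytes
difference = 85,737,836,559,826,944 bytes
85,737,836,559,826,944 / 1,000,000,000,000,000 = 85.74 PB

85.74 PB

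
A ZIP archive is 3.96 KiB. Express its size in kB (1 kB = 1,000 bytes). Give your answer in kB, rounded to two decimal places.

4.06 kB

3.96 KiB × 1,024 bytes/KiB = 4,055.04 bytes
1 kB = 1,000 bytes
4,055.04 / 1,000 = 4.06 kB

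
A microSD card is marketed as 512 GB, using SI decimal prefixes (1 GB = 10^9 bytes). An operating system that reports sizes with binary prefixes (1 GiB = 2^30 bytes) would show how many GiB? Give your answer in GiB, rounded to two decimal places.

476.84 GiB

512 GB = 512 × 10^9 bytes = 512,000,000,000 bytes
1 GiB = 2^30 bytes = 1,073,741,824 bytes
512,000,000,000 / 1,073,741,824 = 476.84 GiB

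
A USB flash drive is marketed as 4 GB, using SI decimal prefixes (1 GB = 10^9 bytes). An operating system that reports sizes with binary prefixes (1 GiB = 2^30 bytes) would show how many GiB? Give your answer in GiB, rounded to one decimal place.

4 GB = 4 × 10^9 bytes = 4,000,000,000 bytes
1 GiB = 1,073,741,824 bytes
4,000,000,000 / 1,073,741,824 = 3.7 GiB

3.7 GiB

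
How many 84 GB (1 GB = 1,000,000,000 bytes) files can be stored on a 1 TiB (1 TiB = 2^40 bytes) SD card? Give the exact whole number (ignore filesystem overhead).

Capacity: 1 TiB = 1,099,511,627,776 bytes
Per item: 84 GB = 84,000,000,000 bytes
⌊1,099,511,627,776 / 84,000,000,000⌋ = 13

13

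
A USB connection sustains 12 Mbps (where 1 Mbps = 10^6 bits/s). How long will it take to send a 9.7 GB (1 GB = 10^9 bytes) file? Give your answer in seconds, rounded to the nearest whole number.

6,467 seconds

9.7 GB = 9,700,000,000 bytes = 77,600,000,000 bits
12 Mbps = 12,000,000 bits/s
time = 77,600,000,000 / 12,000,000 = 6,467 s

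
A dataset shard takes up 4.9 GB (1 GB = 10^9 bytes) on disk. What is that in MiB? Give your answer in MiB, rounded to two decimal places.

4,673.00 MiB

4.9 GB = 4.9 × 10^9 bytes = 4,900,000,000 bytes
1 MiB = 1,048,576 bytes
4,900,000,000 / 1,048,576 = 4,673.00 MiB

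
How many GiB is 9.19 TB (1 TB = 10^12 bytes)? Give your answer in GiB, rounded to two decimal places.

9.19 TB × 1,000,000,000,000 bytes/TB = 9,190,000,000,000 bytes
1 GiB = 1,073,741,824 bytes
9,190,000,000,000 / 1,073,741,824 = 8,558.85 GiB

8,558.85 GiB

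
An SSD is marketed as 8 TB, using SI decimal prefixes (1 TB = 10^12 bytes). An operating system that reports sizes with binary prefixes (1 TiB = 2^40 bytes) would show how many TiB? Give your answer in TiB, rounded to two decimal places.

7.28 TiB

8 TB = 8 × 10^12 bytes = 8,000,000,000,000 bytes
1 TiB = 2^40 bytes = 1,099,511,627,776 bytes
8,000,000,000,000 / 1,099,511,627,776 = 7.28 TiB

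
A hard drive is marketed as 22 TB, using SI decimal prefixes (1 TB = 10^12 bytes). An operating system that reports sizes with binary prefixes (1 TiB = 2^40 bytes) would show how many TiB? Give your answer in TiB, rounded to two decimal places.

22 TB = 22 × 10^12 bytes = 22,000,000,000,000 bytes
1 TiB = 1,099,511,627,776 bytes
22,000,000,000,000 / 1,099,511,627,776 = 20.01 TiB

20.01 TiB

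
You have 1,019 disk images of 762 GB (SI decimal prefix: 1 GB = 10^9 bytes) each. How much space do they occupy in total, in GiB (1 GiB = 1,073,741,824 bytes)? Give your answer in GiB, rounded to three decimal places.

723,151.490 GiB

Total = 1,019 × 762 GB = 776,478 GB
= 776,478 × 1,000,000,000 bytes = 776,478,000,000,000 bytes
1 GiB = 1,073,741,824 bytes
776,478,000,000,000 / 1,073,741,824 = 723,151.490 GiB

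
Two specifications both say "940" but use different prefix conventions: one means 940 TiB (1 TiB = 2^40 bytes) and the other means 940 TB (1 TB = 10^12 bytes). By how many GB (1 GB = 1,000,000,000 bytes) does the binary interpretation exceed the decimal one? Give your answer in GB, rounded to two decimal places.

940 TiB = 940 × 1,099,511,627,776 = 1,033,540,930,109,440 bytes
940 TB = 940 × 1,000,000,000,000 = 940,000,000,000,000 bytes
difference = 93,540,930,109,440 bytes
93,540,930,109,440 / 1,000,000,000 = 93,540.93 GB

93,540.93 GB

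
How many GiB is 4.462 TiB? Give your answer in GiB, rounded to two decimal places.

4,569.09 GiB

4.462 TiB = 4.462 × 2^40 bytes = 4,906,020,883,136.512 bytes
1 GiB = 2^30 bytes = 1,073,741,824 bytes
4,906,020,883,136.512 / 1,073,741,824 = 4,569.09 GiB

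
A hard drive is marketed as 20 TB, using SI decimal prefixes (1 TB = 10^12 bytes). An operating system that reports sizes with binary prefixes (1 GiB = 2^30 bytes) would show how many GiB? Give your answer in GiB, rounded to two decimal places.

20 TB = 20 × 10^12 bytes = 20,000,000,000,000 bytes
1 GiB = 2^30 bytes = 1,073,741,824 bytes
20,000,000,000,000 / 1,073,741,824 = 18,626.45 GiB

18,626.45 GiB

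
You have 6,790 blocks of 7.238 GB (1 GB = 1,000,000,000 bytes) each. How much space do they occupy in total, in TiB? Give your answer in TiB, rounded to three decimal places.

Total = 6,790 × 7.238 GB = 49146.02 GB
= 49146.02 × 1,000,000,000 bytes = 49,146,020,000,000 bytes
1 TiB = 1,099,511,627,776 bytes
49,146,020,000,000 / 1,099,511,627,776 = 44.698 TiB

44.698 TiB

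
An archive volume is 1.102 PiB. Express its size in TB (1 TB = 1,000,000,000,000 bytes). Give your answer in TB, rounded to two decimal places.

1,240.74 TB

1.102 PiB = 1.102 × 2^50 bytes = 1,240,741,697,340,571.648 bytes
1 TB = 1,000,000,000,000 bytes
1,240,741,697,340,571.648 / 1,000,000,000,000 = 1,240.74 TB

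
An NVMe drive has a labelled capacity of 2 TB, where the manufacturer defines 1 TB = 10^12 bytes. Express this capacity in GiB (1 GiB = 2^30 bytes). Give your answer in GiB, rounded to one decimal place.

1,862.6 GiB

2 TB × 1,000,000,000,000 bytes/TB = 2,000,000,000,000 bytes
1 GiB = 2^30 bytes = 1,073,741,824 bytes
2,000,000,000,000 / 1,073,741,824 = 1,862.6 GiB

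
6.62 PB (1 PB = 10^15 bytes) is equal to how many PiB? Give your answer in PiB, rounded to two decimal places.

5.88 PiB

6.62 PB = 6.62 × 10^15 bytes = 6,620,000,000,000,000 bytes
1 PiB = 1,125,899,906,842,624 bytes
6,620,000,000,000,000 / 1,125,899,906,842,624 = 5.88 PiB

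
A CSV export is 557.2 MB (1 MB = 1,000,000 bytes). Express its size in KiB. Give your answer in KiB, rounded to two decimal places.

544,140.63 KiB

557.2 MB × 1,000,000 bytes/MB = 557,200,000 bytes
1 KiB = 2^10 bytes = 1,024 bytes
557,200,000 / 1,024 = 544,140.63 KiB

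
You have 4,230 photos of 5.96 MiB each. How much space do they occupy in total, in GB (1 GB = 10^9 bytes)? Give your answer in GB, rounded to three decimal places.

26.435 GB

Total = 4,230 × 5.96 MiB = 25210.8 MiB
= 25210.8 × 1,048,576 bytes = 26,435,439,820.8 bytes
1 GB = 1,000,000,000 bytes
26,435,439,820.8 / 1,000,000,000 = 26.435 GB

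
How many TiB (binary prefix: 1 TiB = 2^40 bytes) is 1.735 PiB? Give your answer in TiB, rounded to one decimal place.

1.735 PiB × 1,125,899,906,842,624 bytes/PiB = 1,953,436,338,371,952.64 bytes
1 TiB = 2^40 bytes = 1,099,511,627,776 bytes
1,953,436,338,371,952.64 / 1,099,511,627,776 = 1,776.6 TiB

1,776.6 TiB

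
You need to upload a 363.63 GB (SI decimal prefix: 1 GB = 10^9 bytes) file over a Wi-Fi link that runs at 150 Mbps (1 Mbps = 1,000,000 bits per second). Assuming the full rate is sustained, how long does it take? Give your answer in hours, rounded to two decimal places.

5.39 hours

363.63 GB = 363,630,000,000 bytes = 2,909,040,000,000 bits
150 Mbps = 150,000,000 bits/s
time = 2,909,040,000,000 / 150,000,000 = 19,393.6000 s
19,393.6000 s / 3600 = 5.39 hours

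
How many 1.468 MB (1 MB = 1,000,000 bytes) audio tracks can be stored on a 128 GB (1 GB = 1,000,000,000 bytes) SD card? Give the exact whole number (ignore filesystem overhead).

Capacity: 128 GB = 128,000,000,000 bytes
Per item: 1.468 MB = 1,468,000 bytes
⌊128,000,000,000 / 1,468,000⌋ = 87,193

87,193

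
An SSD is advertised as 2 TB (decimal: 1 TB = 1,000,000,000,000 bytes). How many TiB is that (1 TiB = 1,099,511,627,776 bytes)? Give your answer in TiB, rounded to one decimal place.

2 TB = 2 × 10^12 bytes = 2,000,000,000,000 bytes
1 TiB = 2^40 bytes = 1,099,511,627,776 bytes
2,000,000,000,000 / 1,099,511,627,776 = 1.8 TiB

1.8 TiB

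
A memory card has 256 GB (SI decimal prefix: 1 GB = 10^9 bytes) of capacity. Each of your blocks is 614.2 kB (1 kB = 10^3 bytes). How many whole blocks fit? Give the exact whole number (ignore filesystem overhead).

416,802

Capacity: 256 GB = 256,000,000,000 bytes
Per item: 614.2 kB = 614,200 bytes
⌊256,000,000,000 / 614,200⌋ = 416,802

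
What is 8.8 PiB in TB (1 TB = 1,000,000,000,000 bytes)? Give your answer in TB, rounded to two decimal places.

8.8 PiB × 1,125,899,906,842,624 bytes/PiB = 9,907,919,180,215,091.2 bytes
1 TB = 1,000,000,000,000 bytes
9,907,919,180,215,091.2 / 1,000,000,000,000 = 9,907.92 TB

9,907.92 TB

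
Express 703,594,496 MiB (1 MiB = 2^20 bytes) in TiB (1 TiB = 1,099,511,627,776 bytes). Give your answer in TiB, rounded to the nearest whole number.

671 TiB

703,594,496 MiB = 703,594,496 × 2^20 bytes = 737,772,302,237,696 bytes
1 TiB = 1,099,511,627,776 bytes
737,772,302,237,696 / 1,099,511,627,776 = 671 TiB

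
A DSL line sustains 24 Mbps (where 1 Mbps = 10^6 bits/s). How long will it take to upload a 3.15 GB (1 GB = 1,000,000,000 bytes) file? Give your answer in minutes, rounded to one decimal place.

17.5 minutes

3.15 GB = 3,150,000,000 bytes = 25,200,000,000 bits
24 Mbps = 24,000,000 bits/s
time = 25,200,000,000 / 24,000,000 = 1,050.00 s
1,050.00 s / 60 = 17.5 minutes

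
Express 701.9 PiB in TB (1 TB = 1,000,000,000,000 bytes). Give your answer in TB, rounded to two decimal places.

790,269.14 TB

701.9 PiB × 1,125,899,906,842,624 bytes/PiB = 790,269,144,612,837,785.6 bytes
1 TB = 10^12 bytes = 1,000,000,000,000 bytes
790,269,144,612,837,785.6 / 1,000,000,000,000 = 790,269.14 TB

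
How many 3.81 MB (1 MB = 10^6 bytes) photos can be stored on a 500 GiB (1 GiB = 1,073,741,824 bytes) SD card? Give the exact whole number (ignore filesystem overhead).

140,911

Capacity: 500 GiB = 536,870,912,000 bytes
Per item: 3.81 MB = 3,810,000 bytes
⌊536,870,912,000 / 3,810,000⌋ = 140,911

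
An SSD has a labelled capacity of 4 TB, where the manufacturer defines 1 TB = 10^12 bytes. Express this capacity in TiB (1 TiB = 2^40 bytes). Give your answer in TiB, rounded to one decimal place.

3.6 TiB

4 TB = 4 × 10^12 bytes = 4,000,000,000,000 bytes
1 TiB = 2^40 bytes = 1,099,511,627,776 bytes
4,000,000,000,000 / 1,099,511,627,776 = 3.6 TiB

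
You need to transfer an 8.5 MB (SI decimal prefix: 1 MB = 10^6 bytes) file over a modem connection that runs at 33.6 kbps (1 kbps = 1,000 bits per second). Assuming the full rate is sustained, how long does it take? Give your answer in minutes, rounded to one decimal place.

33.7 minutes

8.5 MB = 8,500,000 bytes = 68,000,000 bits
33.6 kbps = 33,600 bits/s
time = 68,000,000 / 33,600 = 2,023.81 s
2,023.81 s / 60 = 33.7 minutes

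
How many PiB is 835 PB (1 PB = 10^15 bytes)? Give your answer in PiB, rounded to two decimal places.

835 PB = 835 × 10^15 bytes = 835,000,000,000,000,000 bytes
1 PiB = 1,125,899,906,842,624 bytes
835,000,000,000,000,000 / 1,125,899,906,842,624 = 741.63 PiB

741.63 PiB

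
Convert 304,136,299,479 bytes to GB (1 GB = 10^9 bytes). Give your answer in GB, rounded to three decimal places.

304.136 GB

304,136,299,479 bytes given.
1 GB = 10^9 bytes = 1,000,000,000 bytes
304,136,299,479 / 1,000,000,000 = 304.136 GB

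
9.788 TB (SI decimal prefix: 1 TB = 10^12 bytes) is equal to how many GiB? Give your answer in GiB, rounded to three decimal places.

9,115.785 GiB

9.788 TB = 9.788 × 10^12 bytes = 9,788,000,000,000 bytes
1 GiB = 2^30 bytes = 1,073,741,824 bytes
9,788,000,000,000 / 1,073,741,824 = 9,115.785 GiB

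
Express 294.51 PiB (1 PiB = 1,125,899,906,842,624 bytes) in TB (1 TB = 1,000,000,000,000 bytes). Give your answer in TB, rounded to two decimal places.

331,588.78 TB

294.51 PiB = 294.51 × 2^50 bytes = 331,588,781,564,221,194.24 bytes
1 TB = 10^12 bytes = 1,000,000,000,000 bytes
331,588,781,564,221,194.24 / 1,000,000,000,000 = 331,588.78 TB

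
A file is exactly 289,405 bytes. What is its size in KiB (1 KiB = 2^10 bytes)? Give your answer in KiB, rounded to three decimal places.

289,405 bytes given.
1 KiB = 1,024 bytes
289,405 / 1,024 = 282.622 KiB

282.622 KiB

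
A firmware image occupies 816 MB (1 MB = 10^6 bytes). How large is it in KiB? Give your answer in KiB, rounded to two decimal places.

816 MB = 816 × 10^6 bytes = 816,000,000 bytes
1 KiB = 2^10 bytes = 1,024 bytes
816,000,000 / 1,024 = 796,875.00 KiB

796,875.00 KiB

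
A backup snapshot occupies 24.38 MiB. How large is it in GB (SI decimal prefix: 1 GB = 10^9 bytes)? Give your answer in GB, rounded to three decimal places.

24.38 MiB = 24.38 × 2^20 bytes = 25,564,282.88 bytes
1 GB = 1,000,000,000 bytes
25,564,282.88 / 1,000,000,000 = 0.026 GB

0.026 GB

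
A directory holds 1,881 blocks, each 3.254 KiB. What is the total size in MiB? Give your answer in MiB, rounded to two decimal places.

Total = 1,881 × 3.254 KiB = 6120.774 KiB
= 6120.774 × 1,024 bytes = 6,267,672.576 bytes
1 MiB = 1,048,576 bytes
6,267,672.576 / 1,048,576 = 5.98 MiB

5.98 MiB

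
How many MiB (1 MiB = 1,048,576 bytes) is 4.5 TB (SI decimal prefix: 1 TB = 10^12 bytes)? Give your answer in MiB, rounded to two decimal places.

4.5 TB × 1,000,000,000,000 bytes/TB = 4,500,000,000,000 bytes
1 MiB = 1,048,576 bytes
4,500,000,000,000 / 1,048,576 = 4,291,534.42 MiB

4,291,534.42 MiB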